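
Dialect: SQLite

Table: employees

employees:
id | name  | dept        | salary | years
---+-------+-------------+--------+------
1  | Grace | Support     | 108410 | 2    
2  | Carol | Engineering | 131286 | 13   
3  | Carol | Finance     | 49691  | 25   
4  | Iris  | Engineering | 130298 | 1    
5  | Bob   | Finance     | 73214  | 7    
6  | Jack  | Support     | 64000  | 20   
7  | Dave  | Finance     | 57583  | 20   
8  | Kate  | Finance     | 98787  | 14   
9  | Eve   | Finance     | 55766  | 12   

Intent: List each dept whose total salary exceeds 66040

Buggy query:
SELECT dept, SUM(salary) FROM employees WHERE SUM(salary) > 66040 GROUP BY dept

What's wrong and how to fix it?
Bug: WHERE runs before GROUP BY, so aggregates aren't available there

Fix: Move the aggregate condition to a HAVING clause

Corrected query:
SELECT dept, SUM(salary) FROM employees GROUP BY dept HAVING SUM(salary) > 66040

Result:
dept        | SUM(salary)
------------+------------
Engineering | 261584     
Finance     | 335041     
Support     | 172410     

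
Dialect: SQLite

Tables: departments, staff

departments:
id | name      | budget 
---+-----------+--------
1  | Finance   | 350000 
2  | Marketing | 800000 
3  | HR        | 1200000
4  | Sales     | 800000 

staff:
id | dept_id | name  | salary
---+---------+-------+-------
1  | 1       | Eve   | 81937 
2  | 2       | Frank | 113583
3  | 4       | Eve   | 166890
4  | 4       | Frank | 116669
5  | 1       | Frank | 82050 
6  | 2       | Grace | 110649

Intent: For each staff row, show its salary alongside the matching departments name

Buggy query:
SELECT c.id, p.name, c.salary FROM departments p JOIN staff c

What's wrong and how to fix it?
Bug: JOIN with no ON clause produces a cartesian product; every staff row pairs with every departments row

Fix: Add ON c.dept_id = p.id to the JOIN

Corrected query:
SELECT c.id, p.name, c.salary FROM departments p JOIN staff c ON c.dept_id = p.id

Result:
id | name      | salary
---+-----------+-------
1  | Finance   | 81937 
2  | Marketing | 113583
3  | Sales     | 166890
4  | Sales     | 116669
5  | Finance   | 82050 
6  | Marketing | 110649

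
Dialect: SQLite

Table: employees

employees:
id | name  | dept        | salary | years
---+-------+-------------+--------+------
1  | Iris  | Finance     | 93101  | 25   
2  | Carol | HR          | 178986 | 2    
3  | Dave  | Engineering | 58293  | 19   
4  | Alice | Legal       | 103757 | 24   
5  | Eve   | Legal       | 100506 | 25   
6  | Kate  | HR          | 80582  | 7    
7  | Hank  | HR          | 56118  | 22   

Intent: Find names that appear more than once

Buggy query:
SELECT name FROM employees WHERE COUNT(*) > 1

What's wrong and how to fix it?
Bug: WHERE can't reference COUNT(*); aggregates are computed after WHERE

Fix: Group first, then use HAVING for the count condition

Corrected query:
SELECT name FROM employees GROUP BY name HAVING COUNT(*) > 1

Result:
(no rows)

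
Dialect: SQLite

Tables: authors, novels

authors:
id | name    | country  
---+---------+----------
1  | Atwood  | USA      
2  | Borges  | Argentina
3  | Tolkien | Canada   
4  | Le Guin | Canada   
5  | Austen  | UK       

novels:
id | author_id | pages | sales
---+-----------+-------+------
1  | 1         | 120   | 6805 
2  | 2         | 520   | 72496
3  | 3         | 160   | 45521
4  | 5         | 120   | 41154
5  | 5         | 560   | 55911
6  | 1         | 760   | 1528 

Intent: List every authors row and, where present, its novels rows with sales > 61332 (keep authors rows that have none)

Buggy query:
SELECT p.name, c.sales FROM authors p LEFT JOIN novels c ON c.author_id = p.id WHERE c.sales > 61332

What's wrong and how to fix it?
Bug: A WHERE condition on the right-hand table after LEFT JOIN drops unmatched parents

Fix: Move the right-table condition into the ON clause so unmatched parents are kept

Corrected query:
SELECT p.name, c.sales FROM authors p LEFT JOIN novels c ON c.author_id = p.id AND c.sales > 61332

Result:
name    | sales
--------+------
Atwood  | NULL 
Borges  | 72496
Tolkien | NULL 
Le Guin | NULL 
Austen  | NULL 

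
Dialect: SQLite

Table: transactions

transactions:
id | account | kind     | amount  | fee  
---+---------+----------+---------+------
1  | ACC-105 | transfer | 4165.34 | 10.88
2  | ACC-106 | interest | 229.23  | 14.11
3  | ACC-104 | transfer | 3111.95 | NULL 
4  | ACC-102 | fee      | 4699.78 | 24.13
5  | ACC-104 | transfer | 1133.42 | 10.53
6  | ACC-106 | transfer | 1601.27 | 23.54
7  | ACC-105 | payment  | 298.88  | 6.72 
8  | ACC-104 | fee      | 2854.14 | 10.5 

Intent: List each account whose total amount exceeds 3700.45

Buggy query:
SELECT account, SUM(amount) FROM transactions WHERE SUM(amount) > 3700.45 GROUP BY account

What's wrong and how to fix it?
Bug: SUM(amount) is an aggregate, but WHERE filters rows before aggregation

Fix: Use HAVING (which filters groups after aggregation) instead of WHERE

Corrected query:
SELECT account, SUM(amount) FROM transactions GROUP BY account HAVING SUM(amount) > 3700.45

Result:
account | SUM(amount)
--------+------------
ACC-102 | 4699.78    
ACC-104 | 7099.51    
ACC-105 | 4464.22    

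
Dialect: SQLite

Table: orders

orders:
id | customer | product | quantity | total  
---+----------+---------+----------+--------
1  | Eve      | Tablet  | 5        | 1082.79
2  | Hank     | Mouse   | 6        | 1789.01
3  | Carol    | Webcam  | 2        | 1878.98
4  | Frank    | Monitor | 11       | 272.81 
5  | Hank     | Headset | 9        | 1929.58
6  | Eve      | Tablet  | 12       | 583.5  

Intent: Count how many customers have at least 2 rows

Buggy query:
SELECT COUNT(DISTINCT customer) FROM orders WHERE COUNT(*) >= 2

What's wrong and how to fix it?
Bug: COUNT(*) cannot appear in WHERE; the per-group count doesn't exist yet

Fix: Use a subquery that GROUPs and filters with HAVING, then count its rows

Corrected query:
SELECT COUNT(*) FROM (SELECT customer FROM orders GROUP BY customer HAVING COUNT(*) >= 2)

Result:
COUNT(*)
--------
2       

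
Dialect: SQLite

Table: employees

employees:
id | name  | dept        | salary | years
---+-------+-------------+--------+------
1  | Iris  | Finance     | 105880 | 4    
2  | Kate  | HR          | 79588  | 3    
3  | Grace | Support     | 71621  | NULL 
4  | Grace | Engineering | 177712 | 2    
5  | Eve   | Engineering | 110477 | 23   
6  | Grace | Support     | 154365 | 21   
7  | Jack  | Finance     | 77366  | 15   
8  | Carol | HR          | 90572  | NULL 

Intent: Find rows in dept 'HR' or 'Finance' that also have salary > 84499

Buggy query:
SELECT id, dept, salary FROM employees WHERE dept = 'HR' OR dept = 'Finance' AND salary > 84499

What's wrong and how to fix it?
Bug: AND binds tighter than OR, so this parses as dept = 'HR' OR (dept = 'Finance' AND salary > 84499)

Fix: Add parentheses around the OR so the AND applies to both alternatives

Corrected query:
SELECT id, dept, salary FROM employees WHERE (dept = 'HR' OR dept = 'Finance') AND salary > 84499

Result:
id | dept    | salary
---+---------+-------
1  | Finance | 105880
8  | HR      | 90572 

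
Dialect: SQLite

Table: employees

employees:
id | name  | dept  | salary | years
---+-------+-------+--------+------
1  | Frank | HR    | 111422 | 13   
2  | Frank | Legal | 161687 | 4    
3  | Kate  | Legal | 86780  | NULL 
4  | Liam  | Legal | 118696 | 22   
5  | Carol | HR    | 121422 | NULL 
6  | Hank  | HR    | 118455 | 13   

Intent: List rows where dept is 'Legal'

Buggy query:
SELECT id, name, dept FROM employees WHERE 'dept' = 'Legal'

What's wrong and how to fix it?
Bug: 'dept' in single quotes is a string literal, not the column; the comparison is literal-vs-literal and never true

Fix: Reference the column as dept without single quotes

Corrected query:
SELECT id, name, dept FROM employees WHERE dept = 'Legal'

Result:
id | name  | dept 
---+-------+------
2  | Frank | Legal
3  | Kate  | Legal
4  | Liam  | Legal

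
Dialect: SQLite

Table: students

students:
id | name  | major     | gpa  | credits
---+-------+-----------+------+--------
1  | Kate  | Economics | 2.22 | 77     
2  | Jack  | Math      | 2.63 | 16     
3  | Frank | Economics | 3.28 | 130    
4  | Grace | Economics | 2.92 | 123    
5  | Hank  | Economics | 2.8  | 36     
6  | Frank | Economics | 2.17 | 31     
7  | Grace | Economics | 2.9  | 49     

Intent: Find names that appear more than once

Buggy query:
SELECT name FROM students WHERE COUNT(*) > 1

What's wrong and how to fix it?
Bug: WHERE can't reference COUNT(*); aggregates are computed after WHERE

Fix: GROUP BY name, then filter groups with HAVING COUNT(*) > 1

Corrected query:
SELECT name FROM students GROUP BY name HAVING COUNT(*) > 1

Result:
name 
-----
Frank
Grace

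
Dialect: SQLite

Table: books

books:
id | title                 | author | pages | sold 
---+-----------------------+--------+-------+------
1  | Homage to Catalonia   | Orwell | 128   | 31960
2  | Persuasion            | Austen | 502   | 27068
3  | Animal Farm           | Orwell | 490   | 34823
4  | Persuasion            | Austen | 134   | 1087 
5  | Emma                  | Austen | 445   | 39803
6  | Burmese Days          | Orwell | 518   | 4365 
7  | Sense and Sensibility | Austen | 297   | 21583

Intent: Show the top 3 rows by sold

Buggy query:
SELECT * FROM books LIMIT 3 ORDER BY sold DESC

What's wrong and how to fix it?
Bug: ORDER BY cannot follow LIMIT; LIMIT is the final clause

Fix: Sort with ORDER BY, then apply LIMIT

Corrected query:
SELECT * FROM books ORDER BY sold DESC LIMIT 3

Result:
id | title               | author | pages | sold 
---+---------------------+--------+-------+------
5  | Emma                | Austen | 445   | 39803
3  | Animal Farm         | Orwell | 490   | 34823
1  | Homage to Catalonia | Orwell | 128   | 31960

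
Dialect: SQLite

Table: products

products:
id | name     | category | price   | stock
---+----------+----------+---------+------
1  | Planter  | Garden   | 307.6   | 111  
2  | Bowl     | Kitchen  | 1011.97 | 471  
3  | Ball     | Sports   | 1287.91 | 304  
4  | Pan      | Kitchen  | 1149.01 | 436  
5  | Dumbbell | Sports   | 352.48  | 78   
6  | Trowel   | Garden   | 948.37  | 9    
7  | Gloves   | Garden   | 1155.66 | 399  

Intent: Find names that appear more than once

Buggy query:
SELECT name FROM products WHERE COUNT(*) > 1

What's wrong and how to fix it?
Bug: WHERE can't reference COUNT(*); aggregates are computed after WHERE

Fix: GROUP BY name, then filter groups with HAVING COUNT(*) > 1

Corrected query:
SELECT name FROM products GROUP BY name HAVING COUNT(*) > 1

Result:
(no rows)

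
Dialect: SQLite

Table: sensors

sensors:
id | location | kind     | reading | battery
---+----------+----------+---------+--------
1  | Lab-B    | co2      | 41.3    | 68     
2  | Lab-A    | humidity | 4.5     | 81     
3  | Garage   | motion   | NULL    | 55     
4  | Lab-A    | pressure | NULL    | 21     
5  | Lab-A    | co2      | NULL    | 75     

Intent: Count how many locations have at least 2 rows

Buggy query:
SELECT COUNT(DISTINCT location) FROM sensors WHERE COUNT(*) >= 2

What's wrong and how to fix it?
Bug: WHERE filters individual rows, not groups, so a group-level COUNT is invalid there

Fix: Use a subquery that GROUPs and filters with HAVING, then count its rows

Corrected query:
SELECT COUNT(*) FROM (SELECT location FROM sensors GROUP BY location HAVING COUNT(*) >= 2)

Result:
COUNT(*)
--------
1       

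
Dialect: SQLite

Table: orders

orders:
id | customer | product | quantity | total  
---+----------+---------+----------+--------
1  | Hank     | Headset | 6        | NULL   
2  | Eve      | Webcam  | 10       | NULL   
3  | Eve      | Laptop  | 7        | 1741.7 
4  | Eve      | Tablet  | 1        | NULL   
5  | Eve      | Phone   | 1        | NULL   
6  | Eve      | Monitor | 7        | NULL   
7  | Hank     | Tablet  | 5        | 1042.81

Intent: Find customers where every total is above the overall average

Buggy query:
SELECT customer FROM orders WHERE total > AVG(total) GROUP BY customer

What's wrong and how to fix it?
Bug: WHERE evaluates per row before aggregation, so AVG() is unavailable

Fix: Compute the overall average in a scalar subquery and compare each group's MIN against it in HAVING

Corrected query:
SELECT customer FROM orders GROUP BY customer HAVING MIN(total) > (SELECT AVG(total) FROM orders)

Result:
customer
--------
Eve     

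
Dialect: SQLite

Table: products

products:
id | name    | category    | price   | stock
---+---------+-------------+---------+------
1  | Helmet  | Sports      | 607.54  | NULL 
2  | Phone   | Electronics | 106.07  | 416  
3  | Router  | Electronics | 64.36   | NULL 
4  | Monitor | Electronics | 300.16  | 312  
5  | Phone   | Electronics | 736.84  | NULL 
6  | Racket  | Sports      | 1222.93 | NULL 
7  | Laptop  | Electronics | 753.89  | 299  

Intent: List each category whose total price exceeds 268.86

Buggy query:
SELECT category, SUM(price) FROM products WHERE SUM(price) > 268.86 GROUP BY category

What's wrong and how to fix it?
Bug: WHERE runs before GROUP BY, so aggregates aren't available there

Fix: Move the aggregate condition to a HAVING clause

Corrected query:
SELECT category, SUM(price) FROM products GROUP BY category HAVING SUM(price) > 268.86

Result:
category    | SUM(price)
------------+-----------
Electronics | 1961.32   
Sports      | 1830.47   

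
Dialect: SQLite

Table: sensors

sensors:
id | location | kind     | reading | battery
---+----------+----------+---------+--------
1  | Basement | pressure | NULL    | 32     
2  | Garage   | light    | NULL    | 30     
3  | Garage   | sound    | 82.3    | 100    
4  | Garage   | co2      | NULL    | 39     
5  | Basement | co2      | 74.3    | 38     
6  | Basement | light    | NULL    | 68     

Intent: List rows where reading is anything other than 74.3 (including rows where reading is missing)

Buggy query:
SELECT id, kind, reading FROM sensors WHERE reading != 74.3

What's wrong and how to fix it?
Bug: Inequality against NULL is unknown, not true; rows with NULL are dropped

Fix: Add an explicit OR reading IS NULL to include the missing-value rows

Corrected query:
SELECT id, kind, reading FROM sensors WHERE reading != 74.3 OR reading IS NULL

Result:
id | kind     | reading
---+----------+--------
1  | pressure | NULL   
2  | light    | NULL   
3  | sound    | 82.3   
4  | co2      | NULL   
6  | light    | NULL   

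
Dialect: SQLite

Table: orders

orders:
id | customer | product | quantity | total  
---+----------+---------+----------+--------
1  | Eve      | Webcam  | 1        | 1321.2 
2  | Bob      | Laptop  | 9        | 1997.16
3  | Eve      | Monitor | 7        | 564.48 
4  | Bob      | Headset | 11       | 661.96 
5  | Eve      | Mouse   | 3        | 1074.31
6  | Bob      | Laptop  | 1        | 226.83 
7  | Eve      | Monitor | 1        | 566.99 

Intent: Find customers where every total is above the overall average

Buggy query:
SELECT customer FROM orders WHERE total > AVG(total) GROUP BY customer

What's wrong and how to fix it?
Bug: AVG() is an aggregate; it can't sit directly in WHERE

Fix: Compute the overall average in a scalar subquery and compare each group's MIN against it in HAVING

Corrected query:
SELECT customer FROM orders GROUP BY customer HAVING MIN(total) > (SELECT AVG(total) FROM orders)

Result:
(no rows)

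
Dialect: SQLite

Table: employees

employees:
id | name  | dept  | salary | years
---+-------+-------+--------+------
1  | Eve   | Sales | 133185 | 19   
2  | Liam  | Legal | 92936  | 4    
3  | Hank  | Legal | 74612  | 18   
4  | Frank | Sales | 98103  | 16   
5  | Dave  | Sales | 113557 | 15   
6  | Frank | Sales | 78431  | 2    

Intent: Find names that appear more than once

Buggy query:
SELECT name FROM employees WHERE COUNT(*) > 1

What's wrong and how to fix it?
Bug: COUNT(*) is an aggregate and cannot be used in WHERE

Fix: Group first, then use HAVING for the count condition

Corrected query:
SELECT name FROM employees GROUP BY name HAVING COUNT(*) > 1

Result:
name 
-----
Frank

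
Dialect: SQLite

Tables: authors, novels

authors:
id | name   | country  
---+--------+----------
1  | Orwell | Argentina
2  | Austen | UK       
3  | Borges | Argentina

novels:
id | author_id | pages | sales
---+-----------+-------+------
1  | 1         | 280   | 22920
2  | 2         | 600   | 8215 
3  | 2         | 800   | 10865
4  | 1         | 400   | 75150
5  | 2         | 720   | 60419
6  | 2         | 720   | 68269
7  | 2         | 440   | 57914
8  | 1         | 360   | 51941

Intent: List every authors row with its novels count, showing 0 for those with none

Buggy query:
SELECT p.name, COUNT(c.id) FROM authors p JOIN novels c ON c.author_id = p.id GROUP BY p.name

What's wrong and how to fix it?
Bug: INNER JOIN drops authors rows that have no matching novels rows

Fix: Switch to LEFT JOIN to retain unmatched parent rows

Corrected query:
SELECT p.name, COUNT(c.id) FROM authors p LEFT JOIN novels c ON c.author_id = p.id GROUP BY p.name

Result:
name   | COUNT(c.id)
-------+------------
Austen | 5          
Borges | 0          
Orwell | 3          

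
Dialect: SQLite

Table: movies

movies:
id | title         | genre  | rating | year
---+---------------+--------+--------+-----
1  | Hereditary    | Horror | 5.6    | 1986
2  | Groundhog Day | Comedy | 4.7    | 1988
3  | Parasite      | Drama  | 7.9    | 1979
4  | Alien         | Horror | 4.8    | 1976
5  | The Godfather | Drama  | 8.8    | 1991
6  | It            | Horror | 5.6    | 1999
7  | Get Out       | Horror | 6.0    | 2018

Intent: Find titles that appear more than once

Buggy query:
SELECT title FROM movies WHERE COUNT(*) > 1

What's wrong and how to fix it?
Bug: COUNT(*) is an aggregate and cannot be used in WHERE

Fix: Group first, then use HAVING for the count condition

Corrected query:
SELECT title FROM movies GROUP BY title HAVING COUNT(*) > 1

Result:
(no rows)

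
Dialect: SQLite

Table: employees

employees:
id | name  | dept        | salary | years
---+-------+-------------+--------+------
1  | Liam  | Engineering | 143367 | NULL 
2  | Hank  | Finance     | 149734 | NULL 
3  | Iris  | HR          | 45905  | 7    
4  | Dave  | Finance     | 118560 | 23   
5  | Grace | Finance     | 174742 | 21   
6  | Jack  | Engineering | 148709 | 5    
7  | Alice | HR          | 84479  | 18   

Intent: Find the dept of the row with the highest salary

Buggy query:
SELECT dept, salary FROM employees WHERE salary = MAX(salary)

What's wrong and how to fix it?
Bug: WHERE is evaluated per row; an aggregate over the whole table isn't defined there

Fix: Use a subquery: WHERE salary = (SELECT MAX(salary) FROM employees)

Corrected query:
SELECT dept, salary FROM employees WHERE salary = (SELECT MAX(salary) FROM employees)

Result:
dept    | salary
--------+-------
Finance | 174742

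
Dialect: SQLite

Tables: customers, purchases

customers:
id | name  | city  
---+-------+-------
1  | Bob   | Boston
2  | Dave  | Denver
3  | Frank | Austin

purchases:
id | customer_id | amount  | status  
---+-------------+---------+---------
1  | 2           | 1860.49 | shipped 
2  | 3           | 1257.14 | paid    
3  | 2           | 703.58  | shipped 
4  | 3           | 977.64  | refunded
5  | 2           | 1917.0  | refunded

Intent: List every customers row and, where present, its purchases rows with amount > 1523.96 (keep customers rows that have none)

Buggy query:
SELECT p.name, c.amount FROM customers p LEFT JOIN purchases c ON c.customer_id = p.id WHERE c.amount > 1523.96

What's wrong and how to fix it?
Bug: Filtering c.amount in WHERE discards the NULL rows produced by LEFT JOIN, turning it into an inner join

Fix: Move the right-table condition into the ON clause so unmatched parents are kept

Corrected query:
SELECT p.name, c.amount FROM customers p LEFT JOIN purchases c ON c.customer_id = p.id AND c.amount > 1523.96

Result:
name  | amount 
------+--------
Bob   | NULL   
Dave  | 1860.49
Dave  | 1917   
Frank | NULL   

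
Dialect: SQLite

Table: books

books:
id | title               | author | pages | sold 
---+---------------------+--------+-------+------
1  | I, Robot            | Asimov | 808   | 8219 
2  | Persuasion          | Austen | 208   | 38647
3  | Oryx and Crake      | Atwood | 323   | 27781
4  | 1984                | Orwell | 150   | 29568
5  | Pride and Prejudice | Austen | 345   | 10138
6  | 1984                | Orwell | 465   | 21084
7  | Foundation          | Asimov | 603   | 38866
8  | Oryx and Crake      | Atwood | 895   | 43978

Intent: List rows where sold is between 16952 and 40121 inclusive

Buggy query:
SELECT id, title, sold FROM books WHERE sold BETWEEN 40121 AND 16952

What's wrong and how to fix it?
Bug: The bounds are reversed; BETWEEN a AND b requires a <= b to match anything

Fix: Swap the bounds so the smaller value comes first

Corrected query:
SELECT id, title, sold FROM books WHERE sold BETWEEN 16952 AND 40121

Result:
id | title          | sold 
---+----------------+------
2  | Persuasion     | 38647
3  | Oryx and Crake | 27781
4  | 1984           | 29568
6  | 1984           | 21084
7  | Foundation     | 38866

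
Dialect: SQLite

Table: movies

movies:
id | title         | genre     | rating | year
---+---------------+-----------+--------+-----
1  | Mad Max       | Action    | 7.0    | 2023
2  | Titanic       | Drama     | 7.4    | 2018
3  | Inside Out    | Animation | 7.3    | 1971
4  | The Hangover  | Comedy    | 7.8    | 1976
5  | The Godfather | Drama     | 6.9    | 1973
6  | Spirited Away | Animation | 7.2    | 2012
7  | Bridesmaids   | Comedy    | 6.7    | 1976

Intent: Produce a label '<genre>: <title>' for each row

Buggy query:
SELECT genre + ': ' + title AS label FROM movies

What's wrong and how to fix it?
Bug: SQLite uses || for string concatenation; + coerces text to numbers (yielding 0)

Fix: Replace + with || to concatenate text

Corrected query:
SELECT genre || ': ' || title AS label FROM movies

Result:
label                   
------------------------
Action: Mad Max         
Drama: Titanic          
Animation: Inside Out   
Comedy: The Hangover    
Drama: The Godfather    
Animation: Spirited Away
Comedy: Bridesmaids     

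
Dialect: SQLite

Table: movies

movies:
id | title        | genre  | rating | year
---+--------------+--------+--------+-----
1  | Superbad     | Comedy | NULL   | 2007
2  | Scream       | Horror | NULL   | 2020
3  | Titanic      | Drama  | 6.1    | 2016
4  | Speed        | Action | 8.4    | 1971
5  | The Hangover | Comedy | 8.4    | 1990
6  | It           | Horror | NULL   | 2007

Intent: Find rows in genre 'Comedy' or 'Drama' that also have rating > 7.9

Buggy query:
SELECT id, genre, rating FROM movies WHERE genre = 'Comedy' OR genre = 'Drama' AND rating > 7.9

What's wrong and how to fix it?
Bug: AND binds tighter than OR, so this parses as genre = 'Comedy' OR (genre = 'Drama' AND rating > 7.9)

Fix: Add parentheses around the OR so the AND applies to both alternatives

Corrected query:
SELECT id, genre, rating FROM movies WHERE (genre = 'Comedy' OR genre = 'Drama') AND rating > 7.9

Result:
id | genre  | rating
---+--------+-------
5  | Comedy | 8.4   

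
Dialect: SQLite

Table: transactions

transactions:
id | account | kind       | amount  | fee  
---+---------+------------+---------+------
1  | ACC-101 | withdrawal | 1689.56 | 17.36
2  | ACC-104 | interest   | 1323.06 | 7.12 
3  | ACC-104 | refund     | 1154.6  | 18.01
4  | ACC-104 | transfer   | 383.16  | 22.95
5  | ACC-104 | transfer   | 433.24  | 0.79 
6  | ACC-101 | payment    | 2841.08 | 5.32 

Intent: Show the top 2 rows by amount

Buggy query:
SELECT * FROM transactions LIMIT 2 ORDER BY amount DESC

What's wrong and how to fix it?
Bug: LIMIT must come after ORDER BY

Fix: Swap the clauses: ORDER BY first, then LIMIT

Corrected query:
SELECT * FROM transactions ORDER BY amount DESC LIMIT 2

Result:
id | account | kind       | amount  | fee  
---+---------+------------+---------+------
6  | ACC-101 | payment    | 2841.08 | 5.32 
1  | ACC-101 | withdrawal | 1689.56 | 17.36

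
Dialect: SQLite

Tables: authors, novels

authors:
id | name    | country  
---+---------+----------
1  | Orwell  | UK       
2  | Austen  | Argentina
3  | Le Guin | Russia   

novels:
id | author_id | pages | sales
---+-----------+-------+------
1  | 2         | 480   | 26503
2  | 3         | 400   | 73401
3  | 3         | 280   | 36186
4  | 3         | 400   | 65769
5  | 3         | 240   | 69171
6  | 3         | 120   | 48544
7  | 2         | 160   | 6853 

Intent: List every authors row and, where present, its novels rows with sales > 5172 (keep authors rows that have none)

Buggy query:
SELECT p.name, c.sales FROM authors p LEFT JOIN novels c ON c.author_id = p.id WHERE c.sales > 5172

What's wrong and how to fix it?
Bug: Filtering c.sales in WHERE discards the NULL rows produced by LEFT JOIN, turning it into an inner join

Fix: Move the right-table condition into the ON clause so unmatched parents are kept

Corrected query:
SELECT p.name, c.sales FROM authors p LEFT JOIN novels c ON c.author_id = p.id AND c.sales > 5172

Result:
name    | sales
--------+------
Orwell  | NULL 
Austen  | 6853 
Austen  | 26503
Le Guin | 36186
Le Guin | 48544
Le Guin | 65769
Le Guin | 69171
Le Guin | 73401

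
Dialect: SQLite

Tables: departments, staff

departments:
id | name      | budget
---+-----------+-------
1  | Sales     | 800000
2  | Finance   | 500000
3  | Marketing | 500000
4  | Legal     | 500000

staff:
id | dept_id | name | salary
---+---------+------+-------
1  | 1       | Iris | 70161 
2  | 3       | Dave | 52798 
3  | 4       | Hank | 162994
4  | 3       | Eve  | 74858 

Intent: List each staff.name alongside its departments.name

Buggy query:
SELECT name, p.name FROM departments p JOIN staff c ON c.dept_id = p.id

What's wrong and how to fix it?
Bug: 'name' exists in both joined tables, so the database can't tell which one is meant

Fix: Prefix ambiguous columns with the table alias

Corrected query:
SELECT c.name, p.name FROM departments p JOIN staff c ON c.dept_id = p.id

Result:
name | name     
-----+----------
Iris | Sales    
Dave | Marketing
Hank | Legal    
Eve  | Marketing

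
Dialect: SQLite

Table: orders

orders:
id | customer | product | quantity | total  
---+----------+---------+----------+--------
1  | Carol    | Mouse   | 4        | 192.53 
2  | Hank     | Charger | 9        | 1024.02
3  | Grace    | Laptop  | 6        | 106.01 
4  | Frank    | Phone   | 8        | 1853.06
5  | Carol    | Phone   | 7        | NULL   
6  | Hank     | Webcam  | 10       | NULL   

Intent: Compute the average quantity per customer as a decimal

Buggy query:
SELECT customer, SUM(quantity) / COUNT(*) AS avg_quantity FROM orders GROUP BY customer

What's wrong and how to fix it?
Bug: SUM(quantity) and COUNT(*) are both integers; the division truncates the fractional part

Fix: Cast one side to REAL so the division keeps the fractional part

Corrected query:
SELECT customer, SUM(quantity) * 1.0 / COUNT(*) AS avg_quantity FROM orders GROUP BY customer

Result:
customer | avg_quantity
---------+-------------
Carol    | 5.5         
Frank    | 8           
Grace    | 6           
Hank     | 9.5         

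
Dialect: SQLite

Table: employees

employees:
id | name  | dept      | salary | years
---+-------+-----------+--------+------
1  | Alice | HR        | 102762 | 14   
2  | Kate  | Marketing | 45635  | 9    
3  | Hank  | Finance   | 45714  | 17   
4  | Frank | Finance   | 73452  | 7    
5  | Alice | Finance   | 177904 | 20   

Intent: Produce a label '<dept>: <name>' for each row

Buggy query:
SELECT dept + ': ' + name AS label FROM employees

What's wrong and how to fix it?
Bug: '+' is numeric addition; on text columns SQLite converts them to 0 instead of concatenating

Fix: Replace + with || to concatenate text

Corrected query:
SELECT dept || ': ' || name AS label FROM employees

Result:
label          
---------------
HR: Alice      
Marketing: Kate
Finance: Hank  
Finance: Frank 
Finance: Alice 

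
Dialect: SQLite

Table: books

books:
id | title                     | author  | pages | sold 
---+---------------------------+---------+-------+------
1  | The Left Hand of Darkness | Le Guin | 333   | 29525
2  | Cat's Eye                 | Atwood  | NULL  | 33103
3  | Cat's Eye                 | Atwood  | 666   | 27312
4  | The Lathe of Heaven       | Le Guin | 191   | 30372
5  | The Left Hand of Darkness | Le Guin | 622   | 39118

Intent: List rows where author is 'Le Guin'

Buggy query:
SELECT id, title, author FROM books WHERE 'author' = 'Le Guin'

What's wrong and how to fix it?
Bug: 'author' in single quotes is a string literal, not the column; the comparison is literal-vs-literal and never true

Fix: Reference the column as author without single quotes

Corrected query:
SELECT id, title, author FROM books WHERE author = 'Le Guin'

Result:
id | title                     | author 
---+---------------------------+--------
1  | The Left Hand of Darkness | Le Guin
4  | The Lathe of Heaven       | Le Guin
5  | The Left Hand of Darkness | Le Guin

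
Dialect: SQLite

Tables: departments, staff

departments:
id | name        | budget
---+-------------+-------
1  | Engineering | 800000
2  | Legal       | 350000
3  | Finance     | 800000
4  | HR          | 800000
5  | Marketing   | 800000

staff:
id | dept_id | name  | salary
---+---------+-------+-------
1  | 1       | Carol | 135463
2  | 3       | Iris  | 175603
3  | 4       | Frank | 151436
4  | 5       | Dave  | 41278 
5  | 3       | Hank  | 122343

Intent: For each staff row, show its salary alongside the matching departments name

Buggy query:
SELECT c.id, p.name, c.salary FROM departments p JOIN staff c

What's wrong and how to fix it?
Bug: Missing join condition: each staff row is matched to all departments rows instead of just its own

Fix: Add ON c.dept_id = p.id to the JOIN

Corrected query:
SELECT c.id, p.name, c.salary FROM departments p JOIN staff c ON c.dept_id = p.id

Result:
id | name        | salary
---+-------------+-------
1  | Engineering | 135463
2  | Finance     | 175603
3  | HR          | 151436
4  | Marketing   | 41278 
5  | Finance     | 122343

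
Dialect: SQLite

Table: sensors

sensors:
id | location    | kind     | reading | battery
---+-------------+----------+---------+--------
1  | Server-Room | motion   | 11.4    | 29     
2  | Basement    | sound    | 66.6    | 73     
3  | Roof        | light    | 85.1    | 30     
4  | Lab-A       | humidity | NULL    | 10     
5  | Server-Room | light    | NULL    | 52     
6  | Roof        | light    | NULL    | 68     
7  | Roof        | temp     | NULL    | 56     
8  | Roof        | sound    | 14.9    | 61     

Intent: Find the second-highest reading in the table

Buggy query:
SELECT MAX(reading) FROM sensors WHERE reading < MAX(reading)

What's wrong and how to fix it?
Bug: The inner MAX is an aggregate inside WHERE, which is not allowed

Fix: Put the inner MAX in a scalar subquery

Corrected query:
SELECT MAX(reading) FROM sensors WHERE reading < (SELECT MAX(reading) FROM sensors)

Result:
MAX(reading)
------------
66.6        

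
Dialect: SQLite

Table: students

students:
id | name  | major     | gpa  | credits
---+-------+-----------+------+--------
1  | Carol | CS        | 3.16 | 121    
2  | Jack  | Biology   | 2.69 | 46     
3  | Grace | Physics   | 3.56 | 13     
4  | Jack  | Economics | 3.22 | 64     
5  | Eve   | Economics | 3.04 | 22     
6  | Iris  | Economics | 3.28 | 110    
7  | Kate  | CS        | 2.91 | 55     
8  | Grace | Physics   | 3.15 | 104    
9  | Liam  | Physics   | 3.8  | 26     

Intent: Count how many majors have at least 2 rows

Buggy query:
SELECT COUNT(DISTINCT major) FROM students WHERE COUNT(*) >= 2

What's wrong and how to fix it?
Bug: WHERE filters individual rows, not groups, so a group-level COUNT is invalid there

Fix: Group first with HAVING COUNT(*) >= 2, then COUNT the resulting groups

Corrected query:
SELECT COUNT(*) FROM (SELECT major FROM students GROUP BY major HAVING COUNT(*) >= 2)

Result:
COUNT(*)
--------
3       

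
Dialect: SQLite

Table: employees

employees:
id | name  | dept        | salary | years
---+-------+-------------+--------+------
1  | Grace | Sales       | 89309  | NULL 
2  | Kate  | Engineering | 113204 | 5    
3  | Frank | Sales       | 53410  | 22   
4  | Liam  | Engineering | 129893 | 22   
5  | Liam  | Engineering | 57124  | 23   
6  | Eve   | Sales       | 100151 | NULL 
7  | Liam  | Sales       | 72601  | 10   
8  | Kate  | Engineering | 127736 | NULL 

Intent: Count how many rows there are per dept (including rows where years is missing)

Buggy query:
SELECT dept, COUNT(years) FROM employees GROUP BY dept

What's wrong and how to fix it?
Bug: COUNT(column) counts non-NULL values only; rows with NULL years aren't counted

Fix: Use COUNT(*) to count all rows regardless of NULL

Corrected query:
SELECT dept, COUNT(*) FROM employees GROUP BY dept

Result:
dept        | COUNT(*)
------------+---------
Engineering | 4       
Sales       | 4       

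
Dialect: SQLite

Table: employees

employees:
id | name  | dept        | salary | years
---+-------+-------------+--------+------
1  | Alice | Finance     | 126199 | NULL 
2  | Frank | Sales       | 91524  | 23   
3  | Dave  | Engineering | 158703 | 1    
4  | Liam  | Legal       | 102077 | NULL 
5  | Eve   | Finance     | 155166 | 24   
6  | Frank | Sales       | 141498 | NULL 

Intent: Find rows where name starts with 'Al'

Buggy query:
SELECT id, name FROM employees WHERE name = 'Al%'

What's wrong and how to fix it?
Bug: '=' compares the literal string including the % character; pattern matching needs LIKE

Fix: Use LIKE for wildcard pattern matching

Corrected query:
SELECT id, name FROM employees WHERE name LIKE 'Al%'

Result:
id | name 
---+------
1  | Alice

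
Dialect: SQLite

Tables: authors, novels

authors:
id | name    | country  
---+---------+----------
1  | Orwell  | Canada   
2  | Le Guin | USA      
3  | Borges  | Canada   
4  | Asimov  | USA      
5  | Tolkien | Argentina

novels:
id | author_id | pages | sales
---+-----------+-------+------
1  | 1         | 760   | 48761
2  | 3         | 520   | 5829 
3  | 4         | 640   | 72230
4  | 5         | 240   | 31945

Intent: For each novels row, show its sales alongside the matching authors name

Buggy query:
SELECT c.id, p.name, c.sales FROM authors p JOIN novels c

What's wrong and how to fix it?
Bug: JOIN with no ON clause produces a cartesian product; every novels row pairs with every authors row

Fix: Specify the join condition linking the foreign key to the parent id

Corrected query:
SELECT c.id, p.name, c.sales FROM authors p JOIN novels c ON c.author_id = p.id

Result:
id | name    | sales
---+---------+------
1  | Orwell  | 48761
2  | Borges  | 5829 
3  | Asimov  | 72230
4  | Tolkien | 31945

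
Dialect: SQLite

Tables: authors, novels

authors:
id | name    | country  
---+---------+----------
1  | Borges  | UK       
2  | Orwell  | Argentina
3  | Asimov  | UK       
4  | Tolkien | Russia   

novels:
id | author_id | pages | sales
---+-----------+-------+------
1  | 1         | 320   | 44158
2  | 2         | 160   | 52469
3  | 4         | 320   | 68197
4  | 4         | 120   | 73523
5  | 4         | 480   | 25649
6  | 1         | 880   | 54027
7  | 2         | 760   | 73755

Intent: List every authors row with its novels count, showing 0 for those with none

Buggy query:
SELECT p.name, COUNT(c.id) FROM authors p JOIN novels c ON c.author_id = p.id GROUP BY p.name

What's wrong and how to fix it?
Bug: An inner join excludes parents with zero children

Fix: Switch to LEFT JOIN to retain unmatched parent rows

Corrected query:
SELECT p.name, COUNT(c.id) FROM authors p LEFT JOIN novels c ON c.author_id = p.id GROUP BY p.name

Result:
name    | COUNT(c.id)
--------+------------
Asimov  | 0          
Borges  | 2          
Orwell  | 2          
Tolkien | 3          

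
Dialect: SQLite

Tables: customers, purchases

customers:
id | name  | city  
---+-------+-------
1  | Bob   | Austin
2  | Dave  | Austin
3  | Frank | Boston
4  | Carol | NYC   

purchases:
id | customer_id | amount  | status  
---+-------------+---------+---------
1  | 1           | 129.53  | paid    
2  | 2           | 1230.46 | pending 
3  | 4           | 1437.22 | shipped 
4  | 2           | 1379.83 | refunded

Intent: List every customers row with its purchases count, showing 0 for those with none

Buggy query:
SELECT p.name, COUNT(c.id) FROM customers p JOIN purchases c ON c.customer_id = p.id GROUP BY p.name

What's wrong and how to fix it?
Bug: INNER JOIN drops customers rows that have no matching purchases rows

Fix: Use LEFT JOIN so parents without children still appear (COUNT(c.id) gives 0)

Corrected query:
SELECT p.name, COUNT(c.id) FROM customers p LEFT JOIN purchases c ON c.customer_id = p.id GROUP BY p.name

Result:
name  | COUNT(c.id)
------+------------
Bob   | 1          
Carol | 1          
Dave  | 2          
Frank | 0          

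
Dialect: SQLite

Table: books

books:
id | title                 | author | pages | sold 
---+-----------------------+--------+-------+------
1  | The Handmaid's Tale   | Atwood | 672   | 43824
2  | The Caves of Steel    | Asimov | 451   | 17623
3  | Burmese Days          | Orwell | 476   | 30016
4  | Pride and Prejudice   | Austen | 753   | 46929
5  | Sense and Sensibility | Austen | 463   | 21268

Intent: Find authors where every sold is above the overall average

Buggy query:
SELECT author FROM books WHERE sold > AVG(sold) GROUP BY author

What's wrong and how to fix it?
Bug: AVG() is an aggregate; it can't sit directly in WHERE

Fix: Use a subquery for AVG and a HAVING MIN(...) filter so the condition holds for every row in the group

Corrected query:
SELECT author FROM books GROUP BY author HAVING MIN(sold) > (SELECT AVG(sold) FROM books)

Result:
author
------
Atwood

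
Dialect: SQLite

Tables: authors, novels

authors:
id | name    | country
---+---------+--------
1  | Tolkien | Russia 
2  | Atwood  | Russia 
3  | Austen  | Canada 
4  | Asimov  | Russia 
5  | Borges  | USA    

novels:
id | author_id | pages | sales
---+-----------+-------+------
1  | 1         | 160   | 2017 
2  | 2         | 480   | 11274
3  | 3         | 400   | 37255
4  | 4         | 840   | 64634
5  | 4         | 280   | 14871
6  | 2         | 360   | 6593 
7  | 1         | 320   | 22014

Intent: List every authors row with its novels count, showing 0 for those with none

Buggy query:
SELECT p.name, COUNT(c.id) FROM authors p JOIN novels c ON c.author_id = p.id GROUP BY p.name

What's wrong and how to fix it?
Bug: INNER JOIN drops authors rows that have no matching novels rows

Fix: Switch to LEFT JOIN to retain unmatched parent rows

Corrected query:
SELECT p.name, COUNT(c.id) FROM authors p LEFT JOIN novels c ON c.author_id = p.id GROUP BY p.name

Result:
name    | COUNT(c.id)
--------+------------
Asimov  | 2          
Atwood  | 2          
Austen  | 1          
Borges  | 0          
Tolkien | 2          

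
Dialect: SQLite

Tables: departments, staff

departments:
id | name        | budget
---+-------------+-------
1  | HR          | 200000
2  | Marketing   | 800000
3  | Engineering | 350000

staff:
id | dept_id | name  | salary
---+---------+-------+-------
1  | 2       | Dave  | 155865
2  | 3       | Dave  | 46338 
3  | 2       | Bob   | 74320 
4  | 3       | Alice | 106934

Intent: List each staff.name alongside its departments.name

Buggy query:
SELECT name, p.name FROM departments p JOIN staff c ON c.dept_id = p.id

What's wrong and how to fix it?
Bug: 'name' exists in both joined tables, so the database can't tell which one is meant

Fix: Qualify the column with its table alias (c.name)

Corrected query:
SELECT c.name, p.name FROM departments p JOIN staff c ON c.dept_id = p.id

Result:
name  | name       
------+------------
Dave  | Marketing  
Dave  | Engineering
Bob   | Marketing  
Alice | Engineering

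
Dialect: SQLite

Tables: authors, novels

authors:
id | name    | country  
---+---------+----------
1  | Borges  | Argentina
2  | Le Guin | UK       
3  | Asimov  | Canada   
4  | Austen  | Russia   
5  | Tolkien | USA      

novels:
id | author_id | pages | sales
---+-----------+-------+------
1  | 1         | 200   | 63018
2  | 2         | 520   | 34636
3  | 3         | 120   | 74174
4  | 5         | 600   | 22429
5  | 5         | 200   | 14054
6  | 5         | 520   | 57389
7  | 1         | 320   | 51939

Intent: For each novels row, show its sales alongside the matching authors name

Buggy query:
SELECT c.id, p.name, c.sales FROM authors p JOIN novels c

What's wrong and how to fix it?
Bug: JOIN with no ON clause produces a cartesian product; every novels row pairs with every authors row

Fix: Specify the join condition linking the foreign key to the parent id

Corrected query:
SELECT c.id, p.name, c.sales FROM authors p JOIN novels c ON c.author_id = p.id

Result:
id | name    | sales
---+---------+------
1  | Borges  | 63018
2  | Le Guin | 34636
3  | Asimov  | 74174
4  | Tolkien | 22429
5  | Tolkien | 14054
6  | Tolkien | 57389
7  | Borges  | 51939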